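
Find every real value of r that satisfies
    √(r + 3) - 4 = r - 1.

Isolate the radical: √(r + 3) = r + 3.
Square both sides: r + 3 = (r + 3)².
Expand and rearrange: r² + 5r + 6 = 0.
Solving gives r = -2 or r = -3.
Check each candidate in the original equation:
  r = -2: √(1) = 1, while r + 3 = 1 — valid.
  r = -3: √(0) = 0, while r + 3 = 0 — valid.

r = -3 or r = -2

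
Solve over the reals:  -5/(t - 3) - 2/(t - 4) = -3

t = 3.6126 or t = 5.7208

Multiply both sides by (t - 3)(t - 4):
-5(t - 4) - 2(t - 3) = -3(t - 3)(t - 4).
Expand and collect terms: -3t^2 + 28t - 62 = 0.
By the quadratic formula, t = (-28 +/- sqrt(40)) / -6, so t ~= 3.6126 or t ~= 5.7208.
Neither value makes a denominator zero (t != 3, t != 4), so both are valid.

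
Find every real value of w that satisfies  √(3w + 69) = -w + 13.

w = 4

Square both sides: 3w + 69 = (-w + 13)².
Expand and rearrange: w² - 29w + 100 = 0.
Solving gives w = 25 or w = 4.
Check each candidate in the original equation:
  w = 25: √(144) = 12, while -w + 13 = -12 — extraneous.
  w = 4: √(81) = 9, while -w + 13 = 9 — valid.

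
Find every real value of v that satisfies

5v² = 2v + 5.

v = -0.8198 or v = 1.2198

Rearrange to standard form: 5v² - 2v - 5 = 0.
Discriminant: (-2)² − 4·5·(-5) = 104.
Quadratic formula: v = (2 ± √104) / 10.
So v = 1/5 + √(26)/5 ≈ 1.2198 or v = 1/5 - √(26)/5 ≈ -0.8198.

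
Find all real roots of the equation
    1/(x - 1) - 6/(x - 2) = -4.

x = 0.8939 or x = 3.3561

Multiply both sides by (x - 1)(x - 2):
(x - 2) - 6(x - 1) = -4(x - 1)(x - 2).
Expand and collect terms: -4x² + 17x - 12 = 0.
By the quadratic formula, x = (-17 ± √97) / -8, so x ≈ 0.8939 or x ≈ 3.3561.
Neither value makes a denominator zero (x ≠ 1, x ≠ 2), so both are valid.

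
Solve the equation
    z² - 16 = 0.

Factor: (z - 4)(z + 4) = 0.
So z = 4 or z = -4.

z = -4 or z = 4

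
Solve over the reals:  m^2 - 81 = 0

Factor: (m - 9)(m + 9) = 0.
So m = 9 or m = -9.

m = -9 or m = 9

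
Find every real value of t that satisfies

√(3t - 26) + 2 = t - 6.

t = 9 or t = 10

Isolate the radical: √(3t - 26) = t - 8.
Square both sides: 3t - 26 = (t - 8)².
Expand and rearrange: t² - 19t + 90 = 0.
Solving gives t = 10 or t = 9.
Check each candidate in the original equation:
  t = 10: √(4) = 2, while t - 8 = 2 — valid.
  t = 9: √(1) = 1, while t - 8 = 1 — valid.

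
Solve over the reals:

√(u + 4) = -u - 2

u = -3

Square both sides: u + 4 = (-u - 2)².
Expand and rearrange: u² + 3u = 0.
Solving gives u = 0 or u = -3.
Check each candidate in the original equation:
  u = 0: √(4) = 2, while -u - 2 = -2 — extraneous.
  u = -3: √(1) = 1, while -u - 2 = 1 — valid.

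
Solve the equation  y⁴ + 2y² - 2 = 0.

Let u = y². The equation becomes u² + 2u - 2 = 0.
By the quadratic formula, u = -1 + √(3) or u = -√(3) - 1.
y² = -1 + √(3) gives y = ±√(-1 + √(3)) ≈ ±0.8556.
y² = -√(3) - 1 < 0 has no real solution.

y = -0.8556 or y = 0.8556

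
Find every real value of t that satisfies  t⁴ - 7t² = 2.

Let u = t². The equation becomes u² - 7u - 2 = 0.
By the quadratic formula, u = 7/2 + √(57)/2 or u = 7/2 - √(57)/2.
t² = 7/2 + √(57)/2 gives t = ±√(7/2 + √(57)/2) ≈ ±2.6972.
t² = 7/2 - √(57)/2 < 0 has no real solution.

t = -2.6972 or t = 2.6972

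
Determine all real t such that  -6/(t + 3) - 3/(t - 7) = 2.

t = -6.3788 or t = 5.8788

Multiply both sides by (t + 3)(t - 7):
-6(t - 7) - 3(t + 3) = 2(t + 3)(t - 7).
Expand and collect terms: 2t² + t - 75 = 0.
By the quadratic formula, t = (-1 ± √601) / 4, so t ≈ 5.8788 or t ≈ -6.3788.
Neither value makes a denominator zero (t ≠ -3, t ≠ 7), so both are valid.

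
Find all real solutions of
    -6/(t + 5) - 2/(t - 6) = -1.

Multiply both sides by (t + 5)(t - 6):
-6(t - 6) - 2(t + 5) = -(t + 5)(t - 6).
Expand and collect terms: -t² + 9t + 4 = 0.
By the quadratic formula, t = (-9 ± √97) / -2, so t ≈ -0.4244 or t ≈ 9.4244.
Neither value makes a denominator zero (t ≠ -5, t ≠ 6), so both are valid.

t = -0.4244 or t = 9.4244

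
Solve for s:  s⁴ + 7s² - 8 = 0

s = -1 or s = 1

Let u = s². The equation becomes u² + 7u - 8 = 0.
Factor: (u - 1)(u + 8) = 0, so u = 1 or u = -8.
s² = 1 gives s = ±1.
s² = -8 < 0 has no real solution.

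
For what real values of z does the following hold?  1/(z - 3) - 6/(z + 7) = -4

Multiply both sides by (z - 3)(z + 7):
(z + 7) - 6(z - 3) = -4(z - 3)(z + 7).
Expand and collect terms: -4z² - 11z + 59 = 0.
By the quadratic formula, z = (11 ± √1065) / -8, so z ≈ -5.4543 or z ≈ 2.7043.
Neither value makes a denominator zero (z ≠ 3, z ≠ -7), so both are valid.

z = -5.4543 or z = 2.7043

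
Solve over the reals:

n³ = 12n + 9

n = -3 or n = -0.7913 or n = 3.7913

Rearrange: n³ - 12n - 9 = 0.
Possible rational roots are divisors of -9. Testing n = -3 gives 0, so (n + 3) is a factor.
Divide: n³ - 12n - 9 = (n + 3)(n² - 3n - 3).
Apply the quadratic formula to n² - 3n - 3 = 0: n = (3 ± √21)/2, i.e. n ≈ 3.7913 or n ≈ -0.7913.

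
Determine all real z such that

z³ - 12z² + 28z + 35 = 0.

Possible rational roots are divisors of 35. Testing z = 5 gives 0, so (z - 5) is a factor.
Divide: z³ - 12z² + 28z + 35 = (z - 5)(z² - 7z - 7).
Apply the quadratic formula to z² - 7z - 7 = 0: z = (7 ± √77)/2, i.e. z ≈ 7.8875 or z ≈ -0.8875.

z = -0.8875 or z = 5 or z = 7.8875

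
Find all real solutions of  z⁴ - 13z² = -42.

z = -2.6458 or z = -2.4495 or z = 2.4495 or z = 2.6458

Let u = z². The equation becomes u² - 13u + 42 = 0.
Factor: (u - 6)(u - 7) = 0, so u = 6 or u = 7.
z² = 6 gives z = ±√(6) ≈ ±2.4495.
z² = 7 gives z = ±√(7) ≈ ±2.6458.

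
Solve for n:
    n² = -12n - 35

Bring every term to one side: n² + 12n + 35 = 0.
Factor: (n + 7)(n + 5) = 0.
So n = -7 or n = -5.

n = -7 or n = -5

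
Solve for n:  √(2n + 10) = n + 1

Square both sides: 2n + 10 = (n + 1)².
Expand and rearrange: n² - 9 = 0.
Solving gives n = 3 or n = -3.
Check each candidate in the original equation:
  n = 3: √(16) = 4, while n + 1 = 4 — valid.
  n = -3: √(4) = 2, while n + 1 = -2 — extraneous.

n = 3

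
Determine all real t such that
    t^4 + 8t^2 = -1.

No real solutions.

Let u = t^2. The equation becomes u^2 + 8u + 1 = 0.
By the quadratic formula, u = -4 + sqrt(15) or u = -4 - sqrt(15).
t^2 = -4 + sqrt(15) < 0 has no real solution.
t^2 = -4 - sqrt(15) < 0 has no real solution.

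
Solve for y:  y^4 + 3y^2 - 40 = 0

y = -2.2361 or y = 2.2361

Let u = y^2. The equation becomes u^2 + 3u - 40 = 0.
Factor: (u + 8)(u - 5) = 0, so u = -8 or u = 5.
y^2 = -8 < 0 has no real solution.
y^2 = 5 gives y = +/-sqrt(5) ~= +/-2.2361.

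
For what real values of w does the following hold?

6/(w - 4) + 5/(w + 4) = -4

Multiply both sides by (w - 4)(w + 4):
6(w + 4) + 5(w - 4) = -4(w - 4)(w + 4).
Expand and collect terms: -4w² - 11w + 60 = 0.
By the quadratic formula, w = (11 ± √1081) / -8, so w ≈ -5.4848 or w ≈ 2.7348.
Neither value makes a denominator zero (w ≠ 4, w ≠ -4), so both are valid.

w = -5.4848 or w = 2.7348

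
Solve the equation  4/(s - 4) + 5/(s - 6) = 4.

Multiply both sides by (s - 4)(s - 6):
4(s - 6) + 5(s - 4) = 4(s - 4)(s - 6).
Expand and collect terms: 4s² - 49s + 140 = 0.
By the quadratic formula, s = (49 ± √161) / 8, so s ≈ 7.7111 or s ≈ 4.5389.
Neither value makes a denominator zero (s ≠ 4, s ≠ 6), so both are valid.

s = 4.5389 or s = 7.7111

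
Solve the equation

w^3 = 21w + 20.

Rearrange: w^3 - 21w - 20 = 0.
Possible rational roots are divisors of -20. Testing w = -4 gives 0, so (w + 4) is a factor.
Divide: w^3 - 21w - 20 = (w + 4)(w^2 - 4w - 5).
Factor the quadratic: w = 5 or w = -1.

w = -4 or w = -1 or w = 5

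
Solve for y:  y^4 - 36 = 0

Let u = y^2. The equation becomes u^2 - 36 = 0.
Factor: (u - 6)(u + 6) = 0, so u = 6 or u = -6.
y^2 = 6 gives y = +/-sqrt(6) ~= +/-2.4495.
y^2 = -6 < 0 has no real solution.

y = -2.4495 or y = 2.4495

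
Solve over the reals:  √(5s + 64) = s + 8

s = 0

Square both sides: 5s + 64 = (s + 8)².
Expand and rearrange: s² + 11s = 0.
Solving gives s = 0 or s = -11.
Check each candidate in the original equation:
  s = 0: √(64) = 8, while s + 8 = 8 — valid.
  s = -11: √(9) = 3, while s + 8 = -3 — extraneous.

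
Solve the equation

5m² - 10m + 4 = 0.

m = 0.5528 or m = 1.4472

Discriminant: (-10)² − 4·5·4 = 20.
Quadratic formula: m = (10 ± √20) / 10.
So m = √(5)/5 + 1 ≈ 1.4472 or m = 1 - √(5)/5 ≈ 0.5528.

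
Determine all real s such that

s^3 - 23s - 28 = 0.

Possible rational roots are divisors of -28. Testing s = -4 gives 0, so (s + 4) is a factor.
Divide: s^3 - 23s - 28 = (s + 4)(s^2 - 4s - 7).
Apply the quadratic formula to s^2 - 4s - 7 = 0: s = (4 +/- sqrt(44))/2, i.e. s ~= 5.3166 or s ~= -1.3166.

s = -4 or s = -1.3166 or s = 5.3166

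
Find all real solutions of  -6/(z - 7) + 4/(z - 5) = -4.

Multiply both sides by (z - 7)(z - 5):
-6(z - 5) + 4(z - 7) = -4(z - 7)(z - 5).
Expand and collect terms: -4z^2 + 50z - 142 = 0.
By the quadratic formula, z = (-50 +/- sqrt(228)) / -8, so z ~= 4.3625 or z ~= 8.1375.
Neither value makes a denominator zero (z != 7, z != 5), so both are valid.

z = 4.3625 or z = 8.1375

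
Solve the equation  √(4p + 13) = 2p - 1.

p = 3

Square both sides: 4p + 13 = (2p - 1)².
Expand and rearrange: 4p² - 8p - 12 = 0.
Solving gives p = 3 or p = -1.
Check each candidate in the original equation:
  p = 3: √(25) = 5, while 2p - 1 = 5 — valid.
  p = -1: √(9) = 3, while 2p - 1 = -3 — extraneous.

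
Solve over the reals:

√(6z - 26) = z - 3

z = 5 or z = 7

Square both sides: 6z - 26 = (z - 3)².
Expand and rearrange: z² - 12z + 35 = 0.
Solving gives z = 7 or z = 5.
Check each candidate in the original equation:
  z = 7: √(16) = 4, while z - 3 = 4 — valid.
  z = 5: √(4) = 2, while z - 3 = 2 — valid.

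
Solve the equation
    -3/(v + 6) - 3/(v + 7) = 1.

Multiply both sides by (v + 6)(v + 7):
-3(v + 7) - 3(v + 6) = (v + 6)(v + 7).
Expand and collect terms: v^2 + 19v + 81 = 0.
By the quadratic formula, v = (-19 +/- sqrt(37)) / 2, so v ~= -6.4586 or v ~= -12.5414.
Neither value makes a denominator zero (v != -6, v != -7), so both are valid.

v = -12.5414 or v = -6.4586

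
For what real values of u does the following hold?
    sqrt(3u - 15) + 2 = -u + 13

Isolate the radical: sqrt(3u - 15) = -u + 11.
Square both sides: 3u - 15 = (-u + 11)^2.
Expand and rearrange: u^2 - 25u + 136 = 0.
Solving gives u = 17 or u = 8.
Check each candidate in the original equation:
  u = 17: sqrt(36) = 6, while -u + 11 = -6 — extraneous.
  u = 8: sqrt(9) = 3, while -u + 11 = 3 — valid.

u = 8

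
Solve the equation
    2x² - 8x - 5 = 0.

Discriminant: (-8)² − 4·2·(-5) = 104.
Quadratic formula: x = (8 ± √104) / 4.
So x = 2 + √(26)/2 ≈ 4.5495 or x = 2 - √(26)/2 ≈ -0.5495.

x = -0.5495 or x = 4.5495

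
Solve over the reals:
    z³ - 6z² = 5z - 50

z = -2.7016 or z = 3.7016 or z = 5

Rearrange: z³ - 6z² - 5z + 50 = 0.
Possible rational roots are divisors of 50. Testing z = 5 gives 0, so (z - 5) is a factor.
Divide: z³ - 6z² - 5z + 50 = (z - 5)(z² - z - 10).
Apply the quadratic formula to z² - z - 10 = 0: z = (1 ± √41)/2, i.e. z ≈ 3.7016 or z ≈ -2.7016.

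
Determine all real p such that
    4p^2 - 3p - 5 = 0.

p = -0.8042 or p = 1.5542

Discriminant: (-3)^2 - 4*4*(-5) = 89.
Quadratic formula: p = (3 +/- sqrt(89)) / 8.
So p = 3/8 + sqrt(89)/8 ~= 1.5542 or p = 3/8 - sqrt(89)/8 ~= -0.8042.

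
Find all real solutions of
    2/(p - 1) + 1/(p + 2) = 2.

p = -1.6375 or p = 2.1375

Multiply both sides by (p - 1)(p + 2):
2(p + 2) + (p - 1) = 2(p - 1)(p + 2).
Expand and collect terms: 2p² - p - 7 = 0.
By the quadratic formula, p = (1 ± √57) / 4, so p ≈ 2.1375 or p ≈ -1.6375.
Neither value makes a denominator zero (p ≠ 1, p ≠ -2), so both are valid.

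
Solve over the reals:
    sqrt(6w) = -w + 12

Square both sides: 6w = (-w + 12)^2.
Expand and rearrange: w^2 - 30w + 144 = 0.
Solving gives w = 24 or w = 6.
Check each candidate in the original equation:
  w = 24: sqrt(144) = 12, while -w + 12 = -12 — extraneous.
  w = 6: sqrt(36) = 6, while -w + 12 = 6 — valid.

w = 6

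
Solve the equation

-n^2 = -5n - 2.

Rearrange to standard form: -n^2 + 5n + 2 = 0.
Discriminant: (5)^2 - 4*(-1)*2 = 33.
Quadratic formula: n = (-5 +/- sqrt(33)) / (-2).
So n = 5/2 - sqrt(33)/2 ~= -0.3723 or n = 5/2 + sqrt(33)/2 ~= 5.3723.

n = -0.3723 or n = 5.3723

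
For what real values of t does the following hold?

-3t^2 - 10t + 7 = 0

Discriminant: (-10)^2 - 4*(-3)*7 = 184.
Quadratic formula: t = (10 +/- sqrt(184)) / (-6).
So t = -sqrt(46)/3 - 5/3 ~= -3.9274 or t = -5/3 + sqrt(46)/3 ~= 0.5941.

t = -3.9274 or t = 0.5941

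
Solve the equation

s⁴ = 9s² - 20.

Let u = s². The equation becomes u² - 9u + 20 = 0.
Factor: (u - 5)(u - 4) = 0, so u = 5 or u = 4.
s² = 5 gives s = ±√(5) ≈ ±2.2361.
s² = 4 gives s = ±2.

s = -2.2361 or s = -2 or s = 2 or s = 2.2361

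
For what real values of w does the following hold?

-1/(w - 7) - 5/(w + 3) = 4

Multiply both sides by (w - 7)(w + 3):
-(w + 3) - 5(w - 7) = 4(w - 7)(w + 3).
Expand and collect terms: 4w^2 - 10w - 116 = 0.
By the quadratic formula, w = (10 +/- sqrt(1956)) / 8, so w ~= 6.7783 or w ~= -4.2783.
Neither value makes a denominator zero (w != 7, w != -3), so both are valid.

w = -4.2783 or w = 6.7783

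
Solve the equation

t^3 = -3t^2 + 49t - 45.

t = -9 or t = 1 or t = 5

Rearrange: t^3 + 3t^2 - 49t + 45 = 0.
Possible rational roots are divisors of 45. Testing t = 5 gives 0, so (t - 5) is a factor.
Divide: t^3 + 3t^2 - 49t + 45 = (t - 5)(t^2 + 8t - 9).
Factor the quadratic: t = 1 or t = -9.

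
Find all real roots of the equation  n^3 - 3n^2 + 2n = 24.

n = 4

Rearrange: n^3 - 3n^2 + 2n - 24 = 0.
Possible rational roots are divisors of -24. Testing n = 4 gives 0, so (n - 4) is a factor.
Divide: n^3 - 3n^2 + 2n - 24 = (n - 4)(n^2 + n + 6).
The quadratic n^2 + n + 6 has discriminant -23 < 0, so no further real roots.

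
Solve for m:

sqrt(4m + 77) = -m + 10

Square both sides: 4m + 77 = (-m + 10)^2.
Expand and rearrange: m^2 - 24m + 23 = 0.
Solving gives m = 23 or m = 1.
Check each candidate in the original equation:
  m = 23: sqrt(169) = 13, while -m + 10 = -13 — extraneous.
  m = 1: sqrt(81) = 9, while -m + 10 = 9 — valid.

m = 1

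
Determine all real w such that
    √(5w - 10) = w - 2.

w = 2 or w = 7

Square both sides: 5w - 10 = (w - 2)².
Expand and rearrange: w² - 9w + 14 = 0.
Solving gives w = 7 or w = 2.
Check each candidate in the original equation:
  w = 7: √(25) = 5, while w - 2 = 5 — valid.
  w = 2: √(0) = 0, while w - 2 = 0 — valid.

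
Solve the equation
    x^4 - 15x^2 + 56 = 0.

Let u = x^2. The equation becomes u^2 - 15u + 56 = 0.
Factor: (u - 8)(u - 7) = 0, so u = 8 or u = 7.
x^2 = 8 gives x = +/-2*sqrt(2) ~= +/-2.8284.
x^2 = 7 gives x = +/-sqrt(7) ~= +/-2.6458.

x = -2.8284 or x = -2.6458 or x = 2.6458 or x = 2.8284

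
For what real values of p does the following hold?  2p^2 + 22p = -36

p = -9 or p = -2

Bring every term to one side: 2p^2 + 22p + 36 = 0.
Factor: 2(p + 2)(p + 9) = 0.
So p = -2 or p = -9.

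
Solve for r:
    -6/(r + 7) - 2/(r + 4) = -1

Multiply both sides by (r + 7)(r + 4):
-6(r + 4) - 2(r + 7) = -(r + 7)(r + 4).
Expand and collect terms: -r² - 3r + 10 = 0.
Factor or apply the quadratic formula: r = -5 or r = 2.
Neither value makes a denominator zero (r ≠ -7, r ≠ -4), so both are valid.

r = -5 or r = 2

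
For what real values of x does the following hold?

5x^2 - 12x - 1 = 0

x = -0.0806 or x = 2.4806

Discriminant: (-12)^2 - 4*5*(-1) = 164.
Quadratic formula: x = (12 +/- sqrt(164)) / 10.
So x = 6/5 + sqrt(41)/5 ~= 2.4806 or x = 6/5 - sqrt(41)/5 ~= -0.0806.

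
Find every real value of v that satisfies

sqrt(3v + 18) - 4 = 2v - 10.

Isolate the radical: sqrt(3v + 18) = 2v - 6.
Square both sides: 3v + 18 = (2v - 6)^2.
Expand and rearrange: 4v^2 - 27v + 18 = 0.
Solving gives v = 6 or v = 0.75.
Check each candidate in the original equation:
  v = 6: sqrt(36) = 6, while 2v - 6 = 6 — valid.
  v = 0.75: sqrt(20.25) = 4.5, while 2v - 6 = -4.5 — extraneous.

v = 6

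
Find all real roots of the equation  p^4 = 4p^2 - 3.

p = -1.7321 or p = -1 or p = 1 or p = 1.7321

Let u = p^2. The equation becomes u^2 - 4u + 3 = 0.
Factor: (u - 3)(u - 1) = 0, so u = 3 or u = 1.
p^2 = 3 gives p = +/-sqrt(3) ~= +/-1.7321.
p^2 = 1 gives p = +/-1.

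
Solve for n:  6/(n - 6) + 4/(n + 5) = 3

n = -3.8909 or n = 8.2243

Multiply both sides by (n - 6)(n + 5):
6(n + 5) + 4(n - 6) = 3(n - 6)(n + 5).
Expand and collect terms: 3n² - 13n - 96 = 0.
By the quadratic formula, n = (13 ± √1321) / 6, so n ≈ 8.2243 or n ≈ -3.8909.
Neither value makes a denominator zero (n ≠ 6, n ≠ -5), so both are valid.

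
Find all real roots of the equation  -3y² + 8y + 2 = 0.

y = -0.2301 or y = 2.8968

Discriminant: (8)² − 4·(-3)·2 = 88.
Quadratic formula: y = (-8 ± √88) / (-6).
So y = 4/3 - √(22)/3 ≈ -0.2301 or y = 4/3 + √(22)/3 ≈ 2.8968.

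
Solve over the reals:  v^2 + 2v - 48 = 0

Factor: (v - 6)(v + 8) = 0.
So v = 6 or v = -8.

v = -8 or v = 6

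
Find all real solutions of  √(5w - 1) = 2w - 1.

Square both sides: 5w - 1 = (2w - 1)².
Expand and rearrange: 4w² - 9w + 2 = 0.
Solving gives w = 2 or w = 0.25.
Check each candidate in the original equation:
  w = 2: √(9) = 3, while 2w - 1 = 3 — valid.
  w = 0.25: √(0.25) = 0.5, while 2w - 1 = -0.5 — extraneous.

w = 2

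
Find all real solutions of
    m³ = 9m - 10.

m = -3.4495 or m = 1.4495 or m = 2

Rearrange: m³ - 9m + 10 = 0.
Possible rational roots are divisors of 10. Testing m = 2 gives 0, so (m - 2) is a factor.
Divide: m³ - 9m + 10 = (m - 2)(m² + 2m - 5).
Apply the quadratic formula to m² + 2m - 5 = 0: m = (-2 ± √24)/2, i.e. m ≈ 1.4495 or m ≈ -3.4495.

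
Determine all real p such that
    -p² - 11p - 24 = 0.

p = -8 or p = -3

Factor: -1(p + 8)(p + 3) = 0.
So p = -8 or p = -3.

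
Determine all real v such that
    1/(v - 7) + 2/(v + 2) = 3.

v = -1.3589 or v = 7.3589

Multiply both sides by (v - 7)(v + 2):
(v + 2) + 2(v - 7) = 3(v - 7)(v + 2).
Expand and collect terms: 3v² - 18v - 30 = 0.
By the quadratic formula, v = (18 ± √684) / 6, so v ≈ 7.3589 or v ≈ -1.3589.
Neither value makes a denominator zero (v ≠ 7, v ≠ -2), so both are valid.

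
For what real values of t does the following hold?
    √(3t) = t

t = 0 or t = 3

Square both sides: 3t = (t)².
Expand and rearrange: t² - 3t = 0.
Solving gives t = 3 or t = 0.
Check each candidate in the original equation:
  t = 3: √(9) = 3, while t = 3 — valid.
  t = 0: √(0) = 0, while t = 0 — valid.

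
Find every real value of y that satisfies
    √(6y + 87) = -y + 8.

y = -1

Square both sides: 6y + 87 = (-y + 8)².
Expand and rearrange: y² - 22y - 23 = 0.
Solving gives y = 23 or y = -1.
Check each candidate in the original equation:
  y = 23: √(225) = 15, while -y + 8 = -15 — extraneous.
  y = -1: √(81) = 9, while -y + 8 = 9 — valid.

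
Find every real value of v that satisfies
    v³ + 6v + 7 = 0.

Possible rational roots are divisors of 7. Testing v = -1 gives 0, so (v + 1) is a factor.
Divide: v³ + 6v + 7 = (v + 1)(v² - v + 7).
The quadratic v² - v + 7 has discriminant -27 < 0, so no further real roots.

v = -1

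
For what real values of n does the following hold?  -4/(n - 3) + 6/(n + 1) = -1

Multiply both sides by (n - 3)(n + 1):
-4(n + 1) + 6(n - 3) = -(n - 3)(n + 1).
Expand and collect terms: -n² + 25 = 0.
Factor or apply the quadratic formula: n = -5 or n = 5.
Neither value makes a denominator zero (n ≠ 3, n ≠ -1), so both are valid.

n = -5 or n = 5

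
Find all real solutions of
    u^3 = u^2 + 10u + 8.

Rearrange: u^3 - u^2 - 10u - 8 = 0.
Possible rational roots are divisors of -8. Testing u = -1 gives 0, so (u + 1) is a factor.
Divide: u^3 - u^2 - 10u - 8 = (u + 1)(u^2 - 2u - 8).
Factor the quadratic: u = 4 or u = -2.

u = -2 or u = -1 or u = 4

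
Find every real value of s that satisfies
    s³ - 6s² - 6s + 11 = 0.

s = -1.6533 or s = 1 or s = 6.6533

Possible rational roots are divisors of 11. Testing s = 1 gives 0, so (s - 1) is a factor.
Divide: s³ - 6s² - 6s + 11 = (s - 1)(s² - 5s - 11).
Apply the quadratic formula to s² - 5s - 11 = 0: s = (5 ± √69)/2, i.e. s ≈ 6.6533 or s ≈ -1.6533.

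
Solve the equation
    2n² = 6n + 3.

n = -0.4365 or n = 3.4365

Rearrange to standard form: 2n² - 6n - 3 = 0.
Discriminant: (-6)² − 4·2·(-3) = 60.
Quadratic formula: n = (6 ± √60) / 4.
So n = 3/2 + √(15)/2 ≈ 3.4365 or n = 3/2 - √(15)/2 ≈ -0.4365.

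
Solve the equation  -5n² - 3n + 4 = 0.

Discriminant: (-3)² − 4·(-5)·4 = 89.
Quadratic formula: n = (3 ± √89) / (-10).
So n = -√(89)/10 - 3/10 ≈ -1.2434 or n = -3/10 + √(89)/10 ≈ 0.6434.

n = -1.2434 or n = 0.6434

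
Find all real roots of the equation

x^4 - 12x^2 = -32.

x = -2.8284 or x = -2 or x = 2 or x = 2.8284

Let u = x^2. The equation becomes u^2 - 12u + 32 = 0.
Factor: (u - 4)(u - 8) = 0, so u = 4 or u = 8.
x^2 = 4 gives x = +/-2.
x^2 = 8 gives x = +/-2*sqrt(2) ~= +/-2.8284.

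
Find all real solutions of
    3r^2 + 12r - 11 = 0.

Discriminant: (12)^2 - 4*3*(-11) = 276.
Quadratic formula: r = (-12 +/- sqrt(276)) / 6.
So r = -2 + sqrt(69)/3 ~= 0.7689 or r = -sqrt(69)/3 - 2 ~= -4.7689.

r = -4.7689 or r = 0.7689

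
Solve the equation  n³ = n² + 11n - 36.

n = -4

Rearrange: n³ - n² - 11n + 36 = 0.
Possible rational roots are divisors of 36. Testing n = -4 gives 0, so (n + 4) is a factor.
Divide: n³ - n² - 11n + 36 = (n + 4)(n² - 5n + 9).
The quadratic n² - 5n + 9 has discriminant -11 < 0, so no further real roots.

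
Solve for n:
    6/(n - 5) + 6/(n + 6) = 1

n = -2.6394 or n = 13.6394

Multiply both sides by (n - 5)(n + 6):
6(n + 6) + 6(n - 5) = (n - 5)(n + 6).
Expand and collect terms: n^2 - 11n - 36 = 0.
By the quadratic formula, n = (11 +/- sqrt(265)) / 2, so n ~= 13.6394 or n ~= -2.6394.
Neither value makes a denominator zero (n != 5, n != -6), so both are valid.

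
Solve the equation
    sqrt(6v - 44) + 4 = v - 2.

v = 8 or v = 10

Isolate the radical: sqrt(6v - 44) = v - 6.
Square both sides: 6v - 44 = (v - 6)^2.
Expand and rearrange: v^2 - 18v + 80 = 0.
Solving gives v = 10 or v = 8.
Check each candidate in the original equation:
  v = 10: sqrt(16) = 4, while v - 6 = 4 — valid.
  v = 8: sqrt(4) = 2, while v - 6 = 2 — valid.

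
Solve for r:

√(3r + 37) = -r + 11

Square both sides: 3r + 37 = (-r + 11)².
Expand and rearrange: r² - 25r + 84 = 0.
Solving gives r = 21 or r = 4.
Check each candidate in the original equation:
  r = 21: √(100) = 10, while -r + 11 = -10 — extraneous.
  r = 4: √(49) = 7, while -r + 11 = 7 — valid.

r = 4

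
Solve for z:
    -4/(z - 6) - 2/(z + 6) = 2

z = -7.1789 or z = 4.1789

Multiply both sides by (z - 6)(z + 6):
-4(z + 6) - 2(z - 6) = 2(z - 6)(z + 6).
Expand and collect terms: 2z^2 + 6z - 60 = 0.
By the quadratic formula, z = (-6 +/- sqrt(516)) / 4, so z ~= 4.1789 or z ~= -7.1789.
Neither value makes a denominator zero (z != 6, z != -6), so both are valid.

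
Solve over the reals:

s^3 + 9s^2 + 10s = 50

s = -5.7417 or s = -5 or s = 1.7417

Rearrange: s^3 + 9s^2 + 10s - 50 = 0.
Possible rational roots are divisors of -50. Testing s = -5 gives 0, so (s + 5) is a factor.
Divide: s^3 + 9s^2 + 10s - 50 = (s + 5)(s^2 + 4s - 10).
Apply the quadratic formula to s^2 + 4s - 10 = 0: s = (-4 +/- sqrt(56))/2, i.e. s ~= 1.7417 or s ~= -5.7417.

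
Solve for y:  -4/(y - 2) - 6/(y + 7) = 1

y = -14.8655 or y = -0.1345

Multiply both sides by (y - 2)(y + 7):
-4(y + 7) - 6(y - 2) = (y - 2)(y + 7).
Expand and collect terms: y² + 15y + 2 = 0.
By the quadratic formula, y = (-15 ± √217) / 2, so y ≈ -0.1345 or y ≈ -14.8655.
Neither value makes a denominator zero (y ≠ 2, y ≠ -7), so both are valid.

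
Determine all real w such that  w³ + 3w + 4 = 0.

Possible rational roots are divisors of 4. Testing w = -1 gives 0, so (w + 1) is a factor.
Divide: w³ + 3w + 4 = (w + 1)(w² - w + 4).
The quadratic w² - w + 4 has discriminant -15 < 0, so no further real roots.

w = -1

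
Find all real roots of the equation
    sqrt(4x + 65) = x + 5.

x = 4

Square both sides: 4x + 65 = (x + 5)^2.
Expand and rearrange: x^2 + 6x - 40 = 0.
Solving gives x = 4 or x = -10.
Check each candidate in the original equation:
  x = 4: sqrt(81) = 9, while x + 5 = 9 — valid.
  x = -10: sqrt(25) = 5, while x + 5 = -5 — extraneous.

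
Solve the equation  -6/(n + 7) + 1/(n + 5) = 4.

n = -8.3972 or n = -4.8528

Multiply both sides by (n + 7)(n + 5):
-6(n + 5) + (n + 7) = 4(n + 7)(n + 5).
Expand and collect terms: 4n² + 53n + 163 = 0.
By the quadratic formula, n = (-53 ± √201) / 8, so n ≈ -4.8528 or n ≈ -8.3972.
Neither value makes a denominator zero (n ≠ -7, n ≠ -5), so both are valid.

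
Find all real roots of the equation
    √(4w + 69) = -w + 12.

Square both sides: 4w + 69 = (-w + 12)².
Expand and rearrange: w² - 28w + 75 = 0.
Solving gives w = 25 or w = 3.
Check each candidate in the original equation:
  w = 25: √(169) = 13, while -w + 12 = -13 — extraneous.
  w = 3: √(81) = 9, while -w + 12 = 9 — valid.

w = 3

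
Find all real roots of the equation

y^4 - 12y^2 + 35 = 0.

y = -2.6458 or y = -2.2361 or y = 2.2361 or y = 2.6458

Let u = y^2. The equation becomes u^2 - 12u + 35 = 0.
Factor: (u - 5)(u - 7) = 0, so u = 5 or u = 7.
y^2 = 5 gives y = +/-sqrt(5) ~= +/-2.2361.
y^2 = 7 gives y = +/-sqrt(7) ~= +/-2.6458.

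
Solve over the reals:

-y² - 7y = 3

Rearrange to standard form: -y² - 7y - 3 = 0.
Discriminant: (-7)² − 4·(-1)·(-3) = 37.
Quadratic formula: y = (7 ± √37) / (-2).
So y = -7/2 - √(37)/2 ≈ -6.5414 or y = -7/2 + √(37)/2 ≈ -0.4586.

y = -6.5414 or y = -0.4586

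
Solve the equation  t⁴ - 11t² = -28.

Let u = t². The equation becomes u² - 11u + 28 = 0.
Factor: (u - 7)(u - 4) = 0, so u = 7 or u = 4.
t² = 7 gives t = ±√(7) ≈ ±2.6458.
t² = 4 gives t = ±2.

t = -2.6458 or t = -2 or t = 2 or t = 2.6458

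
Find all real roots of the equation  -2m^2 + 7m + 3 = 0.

Discriminant: (7)^2 - 4*(-2)*3 = 73.
Quadratic formula: m = (-7 +/- sqrt(73)) / (-4).
So m = 7/4 - sqrt(73)/4 ~= -0.386 or m = 7/4 + sqrt(73)/4 ~= 3.886.

m = -0.386 or m = 3.886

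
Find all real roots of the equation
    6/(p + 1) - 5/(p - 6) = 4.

p = 1 or p = 4.25

Multiply both sides by (p + 1)(p - 6):
6(p - 6) - 5(p + 1) = 4(p + 1)(p - 6).
Expand and collect terms: 4p² - 21p + 17 = 0.
Factor or apply the quadratic formula: p = 4.25 or p = 1.
Neither value makes a denominator zero (p ≠ -1, p ≠ 6), so both are valid.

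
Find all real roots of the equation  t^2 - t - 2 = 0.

Factor: (t + 1)(t - 2) = 0.
So t = -1 or t = 2.

t = -1 or t = 2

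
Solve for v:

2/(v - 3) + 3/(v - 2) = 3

Multiply both sides by (v - 3)(v - 2):
2(v - 2) + 3(v - 3) = 3(v - 3)(v - 2).
Expand and collect terms: 3v^2 - 20v + 31 = 0.
By the quadratic formula, v = (20 +/- sqrt(28)) / 6, so v ~= 4.2153 or v ~= 2.4514.
Neither value makes a denominator zero (v != 3, v != 2), so both are valid.

v = 2.4514 or v = 4.2153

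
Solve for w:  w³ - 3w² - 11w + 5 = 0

Possible rational roots are divisors of 5. Testing w = 5 gives 0, so (w - 5) is a factor.
Divide: w³ - 3w² - 11w + 5 = (w - 5)(w² + 2w - 1).
Apply the quadratic formula to w² + 2w - 1 = 0: w = (-2 ± √8)/2, i.e. w ≈ 0.4142 or w ≈ -2.4142.

w = -2.4142 or w = 0.4142 or w = 5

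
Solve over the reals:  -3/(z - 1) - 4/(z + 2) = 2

z = -4.7122 or z = 0.2122

Multiply both sides by (z - 1)(z + 2):
-3(z + 2) - 4(z - 1) = 2(z - 1)(z + 2).
Expand and collect terms: 2z² + 9z - 2 = 0.
By the quadratic formula, z = (-9 ± √97) / 4, so z ≈ 0.2122 or z ≈ -4.7122.
Neither value makes a denominator zero (z ≠ 1, z ≠ -2), so both are valid.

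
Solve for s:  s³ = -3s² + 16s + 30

s = -5 or s = -1.6458 or s = 3.6458

Rearrange: s³ + 3s² - 16s - 30 = 0.
Possible rational roots are divisors of -30. Testing s = -5 gives 0, so (s + 5) is a factor.
Divide: s³ + 3s² - 16s - 30 = (s + 5)(s² - 2s - 6).
Apply the quadratic formula to s² - 2s - 6 = 0: s = (2 ± √28)/2, i.e. s ≈ 3.6458 or s ≈ -1.6458.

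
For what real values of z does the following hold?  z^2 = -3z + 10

z = -5 or z = 2

Bring every term to one side: z^2 + 3z - 10 = 0.
Factor: (z + 5)(z - 2) = 0.
So z = -5 or z = 2.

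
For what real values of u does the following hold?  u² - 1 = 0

u = -1 or u = 1

Factor: (u - 1)(u + 1) = 0.
So u = 1 or u = -1.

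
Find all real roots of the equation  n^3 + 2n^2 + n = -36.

Rearrange: n^3 + 2n^2 + n + 36 = 0.
Possible rational roots are divisors of 36. Testing n = -4 gives 0, so (n + 4) is a factor.
Divide: n^3 + 2n^2 + n + 36 = (n + 4)(n^2 - 2n + 9).
The quadratic n^2 - 2n + 9 has discriminant -32 < 0, so no further real roots.

n = -4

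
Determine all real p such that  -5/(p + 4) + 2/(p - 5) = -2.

p = -1 or p = 3.5

Multiply both sides by (p + 4)(p - 5):
-5(p - 5) + 2(p + 4) = -2(p + 4)(p - 5).
Expand and collect terms: -2p^2 + 5p + 7 = 0.
Factor or apply the quadratic formula: p = -1 or p = 3.5.
Neither value makes a denominator zero (p != -4, p != 5), so both are valid.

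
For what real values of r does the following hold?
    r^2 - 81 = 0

Factor: (r - 9)(r + 9) = 0.
So r = 9 or r = -9.

r = -9 or r = 9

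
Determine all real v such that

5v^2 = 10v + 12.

Rearrange to standard form: 5v^2 - 10v - 12 = 0.
Discriminant: (-10)^2 - 4*5*(-12) = 340.
Quadratic formula: v = (10 +/- sqrt(340)) / 10.
So v = 1 + sqrt(85)/5 ~= 2.8439 or v = 1 - sqrt(85)/5 ~= -0.8439.

v = -0.8439 or v = 2.8439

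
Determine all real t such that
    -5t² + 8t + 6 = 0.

t = -0.5565 or t = 2.1565

Discriminant: (8)² − 4·(-5)·6 = 184.
Quadratic formula: t = (-8 ± √184) / (-10).
So t = 4/5 - √(46)/5 ≈ -0.5565 or t = 4/5 + √(46)/5 ≈ 2.1565.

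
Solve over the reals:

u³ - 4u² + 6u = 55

u = 5

Rearrange: u³ - 4u² + 6u - 55 = 0.
Possible rational roots are divisors of -55. Testing u = 5 gives 0, so (u - 5) is a factor.
Divide: u³ - 4u² + 6u - 55 = (u - 5)(u² + u + 11).
The quadratic u² + u + 11 has discriminant -43 < 0, so no further real roots.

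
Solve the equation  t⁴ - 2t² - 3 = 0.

t = -1.7321 or t = 1.7321

Let u = t². The equation becomes u² - 2u - 3 = 0.
Factor: (u + 1)(u - 3) = 0, so u = -1 or u = 3.
t² = -1 < 0 has no real solution.
t² = 3 gives t = ±√(3) ≈ ±1.7321.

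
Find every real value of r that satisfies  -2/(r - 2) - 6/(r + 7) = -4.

Multiply both sides by (r - 2)(r + 7):
-2(r + 7) - 6(r - 2) = -4(r - 2)(r + 7).
Expand and collect terms: -4r^2 - 12r + 58 = 0.
By the quadratic formula, r = (12 +/- sqrt(1072)) / -8, so r ~= -5.5927 or r ~= 2.5927.
Neither value makes a denominator zero (r != 2, r != -7), so both are valid.

r = -5.5927 or r = 2.5927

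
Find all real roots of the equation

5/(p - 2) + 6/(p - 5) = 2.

Multiply both sides by (p - 2)(p - 5):
5(p - 5) + 6(p - 2) = 2(p - 2)(p - 5).
Expand and collect terms: 2p^2 - 25p + 57 = 0.
Factor or apply the quadratic formula: p = 9.5 or p = 3.
Neither value makes a denominator zero (p != 2, p != 5), so both are valid.

p = 3 or p = 9.5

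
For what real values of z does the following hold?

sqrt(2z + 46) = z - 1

Square both sides: 2z + 46 = (z - 1)^2.
Expand and rearrange: z^2 - 4z - 45 = 0.
Solving gives z = 9 or z = -5.
Check each candidate in the original equation:
  z = 9: sqrt(64) = 8, while z - 1 = 8 — valid.
  z = -5: sqrt(36) = 6, while z - 1 = -6 — extraneous.

z = 9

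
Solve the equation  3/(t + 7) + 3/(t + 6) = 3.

t = -6.618 or t = -4.382

Multiply both sides by (t + 7)(t + 6):
3(t + 6) + 3(t + 7) = 3(t + 7)(t + 6).
Expand and collect terms: 3t² + 33t + 87 = 0.
By the quadratic formula, t = (-33 ± √45) / 6, so t ≈ -4.382 or t ≈ -6.618.
Neither value makes a denominator zero (t ≠ -7, t ≠ -6), so both are valid.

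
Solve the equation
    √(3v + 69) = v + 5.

Square both sides: 3v + 69 = (v + 5)².
Expand and rearrange: v² + 7v - 44 = 0.
Solving gives v = 4 or v = -11.
Check each candidate in the original equation:
  v = 4: √(81) = 9, while v + 5 = 9 — valid.
  v = -11: √(36) = 6, while v + 5 = -6 — extraneous.

v = 4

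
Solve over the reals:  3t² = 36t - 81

Bring every term to one side: 3t² - 36t + 81 = 0.
Factor: 3(t - 9)(t - 3) = 0.
So t = 9 or t = 3.

t = 3 or t = 9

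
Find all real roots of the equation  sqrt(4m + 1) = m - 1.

m = 6

Square both sides: 4m + 1 = (m - 1)^2.
Expand and rearrange: m^2 - 6m = 0.
Solving gives m = 6 or m = 0.
Check each candidate in the original equation:
  m = 6: sqrt(25) = 5, while m - 1 = 5 — valid.
  m = 0: sqrt(1) = 1, while m - 1 = -1 — extraneous.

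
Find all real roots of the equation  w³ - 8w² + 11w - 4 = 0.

w = 0.6277 or w = 1 or w = 6.3723

Possible rational roots are divisors of -4. Testing w = 1 gives 0, so (w - 1) is a factor.
Divide: w³ - 8w² + 11w - 4 = (w - 1)(w² - 7w + 4).
Apply the quadratic formula to w² - 7w + 4 = 0: w = (7 ± √33)/2, i.e. w ≈ 6.3723 or w ≈ 0.6277.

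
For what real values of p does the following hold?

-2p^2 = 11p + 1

p = -5.4075 or p = -0.0925

Rearrange to standard form: -2p^2 - 11p - 1 = 0.
Discriminant: (-11)^2 - 4*(-2)*(-1) = 113.
Quadratic formula: p = (11 +/- sqrt(113)) / (-4).
So p = -11/4 - sqrt(113)/4 ~= -5.4075 or p = -11/4 + sqrt(113)/4 ~= -0.0925.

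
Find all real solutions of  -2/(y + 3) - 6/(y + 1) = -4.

y = -2.7321 or y = 0.7321

Multiply both sides by (y + 3)(y + 1):
-2(y + 1) - 6(y + 3) = -4(y + 3)(y + 1).
Expand and collect terms: -4y² - 8y + 8 = 0.
By the quadratic formula, y = (8 ± √192) / -8, so y ≈ -2.7321 or y ≈ 0.7321.
Neither value makes a denominator zero (y ≠ -3, y ≠ -1), so both are valid.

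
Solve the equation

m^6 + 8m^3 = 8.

Let u = m^3. The equation becomes u^2 + 8u - 8 = 0.
By the quadratic formula, u = -4 + 2*sqrt(6) or u = -2*sqrt(6) - 4.
m^3 = -4 + 2*sqrt(6) gives m = (-4 + 2*sqrt(6))^(1/3) ~= 0.9651.
m^3 = -2*sqrt(6) - 4 gives m = -(4 + 2*sqrt(6))^(1/3) ~= -2.0723.

m = -2.0723 or m = 0.9651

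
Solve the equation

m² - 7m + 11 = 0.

Discriminant: (-7)² − 4·1·11 = 5.
Quadratic formula: m = (7 ± √5) / 2.
So m = √(5)/2 + 7/2 ≈ 4.618 or m = 7/2 - √(5)/2 ≈ 2.382.

m = 2.382 or m = 4.618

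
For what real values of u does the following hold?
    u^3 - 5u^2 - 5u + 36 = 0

u = -2.5414 or u = 3.5414 or u = 4

Possible rational roots are divisors of 36. Testing u = 4 gives 0, so (u - 4) is a factor.
Divide: u^3 - 5u^2 - 5u + 36 = (u - 4)(u^2 - u - 9).
Apply the quadratic formula to u^2 - u - 9 = 0: u = (1 +/- sqrt(37))/2, i.e. u ~= 3.5414 or u ~= -2.5414.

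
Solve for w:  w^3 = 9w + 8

Rearrange: w^3 - 9w - 8 = 0.
Possible rational roots are divisors of -8. Testing w = -1 gives 0, so (w + 1) is a factor.
Divide: w^3 - 9w - 8 = (w + 1)(w^2 - w - 8).
Apply the quadratic formula to w^2 - w - 8 = 0: w = (1 +/- sqrt(33))/2, i.e. w ~= 3.3723 or w ~= -2.3723.

w = -2.3723 or w = -1 or w = 3.3723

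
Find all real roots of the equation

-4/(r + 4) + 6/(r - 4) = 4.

Multiply both sides by (r + 4)(r - 4):
-4(r - 4) + 6(r + 4) = 4(r + 4)(r - 4).
Expand and collect terms: 4r² - 2r - 104 = 0.
By the quadratic formula, r = (2 ± √1668) / 8, so r ≈ 5.3551 or r ≈ -4.8551.
Neither value makes a denominator zero (r ≠ -4, r ≠ 4), so both are valid.

r = -4.8551 or r = 5.3551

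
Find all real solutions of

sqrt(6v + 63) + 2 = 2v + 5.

v = 3

Isolate the radical: sqrt(6v + 63) = 2v + 3.
Square both sides: 6v + 63 = (2v + 3)^2.
Expand and rearrange: 4v^2 + 6v - 54 = 0.
Solving gives v = 3 or v = -4.5.
Check each candidate in the original equation:
  v = 3: sqrt(81) = 9, while 2v + 3 = 9 — valid.
  v = -4.5: sqrt(36) = 6, while 2v + 3 = -6 — extraneous.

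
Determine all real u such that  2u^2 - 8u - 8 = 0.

Discriminant: (-8)^2 - 4*2*(-8) = 128.
Quadratic formula: u = (8 +/- sqrt(128)) / 4.
So u = 2 + 2*sqrt(2) ~= 4.8284 or u = 2 - 2*sqrt(2) ~= -0.8284.

u = -0.8284 or u = 4.8284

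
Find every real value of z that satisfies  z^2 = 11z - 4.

Rearrange to standard form: z^2 - 11z + 4 = 0.
Discriminant: (-11)^2 - 4*1*4 = 105.
Quadratic formula: z = (11 +/- sqrt(105)) / 2.
So z = sqrt(105)/2 + 11/2 ~= 10.6235 or z = 11/2 - sqrt(105)/2 ~= 0.3765.

z = 0.3765 or z = 10.6235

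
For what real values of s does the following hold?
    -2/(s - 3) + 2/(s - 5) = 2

Multiply both sides by (s - 3)(s - 5):
-2(s - 5) + 2(s - 3) = 2(s - 3)(s - 5).
Expand and collect terms: 2s² - 16s + 26 = 0.
By the quadratic formula, s = (16 ± √48) / 4, so s ≈ 5.7321 or s ≈ 2.2679.
Neither value makes a denominator zero (s ≠ 3, s ≠ 5), so both are valid.

s = 2.2679 or s = 5.7321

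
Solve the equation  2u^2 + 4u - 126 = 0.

Factor: 2(u - 7)(u + 9) = 0.
So u = 7 or u = -9.

u = -9 or u = 7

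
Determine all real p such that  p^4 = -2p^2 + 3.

Let u = p^2. The equation becomes u^2 + 2u - 3 = 0.
Factor: (u + 3)(u - 1) = 0, so u = -3 or u = 1.
p^2 = -3 < 0 has no real solution.
p^2 = 1 gives p = +/-1.

p = -1 or p = 1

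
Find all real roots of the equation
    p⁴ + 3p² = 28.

p = -2 or p = 2

Let u = p². The equation becomes u² + 3u - 28 = 0.
Factor: (u + 7)(u - 4) = 0, so u = -7 or u = 4.
p² = -7 < 0 has no real solution.
p² = 4 gives p = ±2.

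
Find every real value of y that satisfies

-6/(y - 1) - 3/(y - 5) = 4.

Multiply both sides by (y - 1)(y - 5):
-6(y - 5) - 3(y - 1) = 4(y - 1)(y - 5).
Expand and collect terms: 4y^2 - 15y - 13 = 0.
By the quadratic formula, y = (15 +/- sqrt(433)) / 8, so y ~= 4.4761 or y ~= -0.7261.
Neither value makes a denominator zero (y != 1, y != 5), so both are valid.

y = -0.7261 or y = 4.4761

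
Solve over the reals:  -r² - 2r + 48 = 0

Factor: -1(r - 6)(r + 8) = 0.
So r = 6 or r = -8.

r = -8 or r = 6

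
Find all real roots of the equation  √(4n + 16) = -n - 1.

Square both sides: 4n + 16 = (-n - 1)².
Expand and rearrange: n² - 2n - 15 = 0.
Solving gives n = 5 or n = -3.
Check each candidate in the original equation:
  n = 5: √(36) = 6, while -n - 1 = -6 — extraneous.
  n = -3: √(4) = 2, while -n - 1 = 2 — valid.

n = -3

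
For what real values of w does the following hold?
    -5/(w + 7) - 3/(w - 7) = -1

w = -3.1414 or w = 11.1414

Multiply both sides by (w + 7)(w - 7):
-5(w - 7) - 3(w + 7) = -(w + 7)(w - 7).
Expand and collect terms: -w² + 8w + 35 = 0.
By the quadratic formula, w = (-8 ± √204) / -2, so w ≈ -3.1414 or w ≈ 11.1414.
Neither value makes a denominator zero (w ≠ -7, w ≠ 7), so both are valid.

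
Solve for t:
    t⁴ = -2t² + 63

Let u = t². The equation becomes u² + 2u - 63 = 0.
Factor: (u + 9)(u - 7) = 0, so u = -9 or u = 7.
t² = -9 < 0 has no real solution.
t² = 7 gives t = ±√(7) ≈ ±2.6458.

t = -2.6458 or t = 2.6458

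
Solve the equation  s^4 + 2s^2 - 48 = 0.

Let u = s^2. The equation becomes u^2 + 2u - 48 = 0.
Factor: (u + 8)(u - 6) = 0, so u = -8 or u = 6.
s^2 = -8 < 0 has no real solution.
s^2 = 6 gives s = +/-sqrt(6) ~= +/-2.4495.

s = -2.4495 or s = 2.4495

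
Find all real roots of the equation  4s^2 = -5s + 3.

Rearrange to standard form: 4s^2 + 5s - 3 = 0.
Discriminant: (5)^2 - 4*4*(-3) = 73.
Quadratic formula: s = (-5 +/- sqrt(73)) / 8.
So s = -5/8 + sqrt(73)/8 ~= 0.443 or s = -sqrt(73)/8 - 5/8 ~= -1.693.

s = -1.693 or s = 0.443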